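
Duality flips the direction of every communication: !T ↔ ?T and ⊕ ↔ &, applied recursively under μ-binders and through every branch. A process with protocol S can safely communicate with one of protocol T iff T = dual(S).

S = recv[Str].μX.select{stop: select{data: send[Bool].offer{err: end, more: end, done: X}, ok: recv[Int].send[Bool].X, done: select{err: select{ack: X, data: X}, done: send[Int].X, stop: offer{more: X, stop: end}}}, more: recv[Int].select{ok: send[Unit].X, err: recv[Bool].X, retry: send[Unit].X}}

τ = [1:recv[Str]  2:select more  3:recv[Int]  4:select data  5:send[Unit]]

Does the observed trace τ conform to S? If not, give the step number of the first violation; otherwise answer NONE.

[1] recv[Str]  ok  residual = μX.…
[2] select more  ok  residual = recv[Int].select{ok: send[Unit].μX.…, err: recv[Bool].μX.…, retry: send[Unit].μX.…}
[3] recv[Int]  ok  residual = select{ok: send[Unit].μX.…, err: recv[Bool].μX.…, retry: send[Unit].μX.…}
[4] got select data, protocol expects select ok or select err or select retry  ✗

4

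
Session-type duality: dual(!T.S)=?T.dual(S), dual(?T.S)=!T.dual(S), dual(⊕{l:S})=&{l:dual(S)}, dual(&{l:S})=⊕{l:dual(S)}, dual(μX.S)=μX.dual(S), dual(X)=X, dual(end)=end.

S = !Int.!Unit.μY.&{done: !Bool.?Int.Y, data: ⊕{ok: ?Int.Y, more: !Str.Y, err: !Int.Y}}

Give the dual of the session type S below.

?Int.?Unit.μY.⊕{done: ?Bool.!Int.Y, data: &{ok: !Int.Y, more: ?Str.Y, err: ?Int.Y}}

!Int ↦ ?Int
  !Unit ↦ ?Unit
    μY ↦ μY  (binder kept)
      &{done,data} ↦ ⊕{done,data}  (offer→select)
        case done:
          !Bool ↦ ?Bool
            ?Int ↦ !Int
              dual(Y) = Y
        case data:
          ⊕{ok,more,err} ↦ &{ok,more,err}  (select→offer)
            case ok:
              ?Int ↦ !Int
                dual(Y) = Y
            case more:
              !Str ↦ ?Str
                dual(Y) = Y
            case err:
              !Int ↦ ?Int
                dual(Y) = Y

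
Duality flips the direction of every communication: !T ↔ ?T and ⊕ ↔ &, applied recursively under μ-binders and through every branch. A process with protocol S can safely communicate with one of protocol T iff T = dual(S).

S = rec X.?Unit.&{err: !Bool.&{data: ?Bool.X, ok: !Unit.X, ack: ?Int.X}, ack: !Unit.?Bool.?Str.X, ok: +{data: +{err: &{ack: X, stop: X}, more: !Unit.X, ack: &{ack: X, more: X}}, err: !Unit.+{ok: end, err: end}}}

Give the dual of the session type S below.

rec X = rec X  (binder kept)
  ?Unit = !Unit
    &{err,ack,ok} = +{err,ack,ok}  (&→⊕)
      case err:
        !Bool = ?Bool
          &{data,ok,ack} = +{data,ok,ack}  (&→⊕)
            case data:
              ?Bool = !Bool
                dual(X) = X
            case ok:
              !Unit = ?Unit
                dual(X) = X
            case ack:
              ?Int = !Int
                dual(X) = X
      case ack:
        !Unit = ?Unit
          ?Bool = !Bool
            ?Str = !Str
              dual(X) = X
      case ok:
        +{data,err} = &{data,err}  (select→offer)
          case data:
            +{err,more,ack} = &{err,more,ack}  (select→offer)
              case err:
                &{ack,stop} = +{ack,stop}  (&→⊕)
                  case ack:
                    dual(X) = X
                  case stop:
                    dual(X) = X
              case more:
                !Unit = ?Unit
                  dual(X) = X
              case ack:
                &{ack,more} = +{ack,more}  (&→⊕)
                  case ack:
                    dual(X) = X
                  case more:
                    dual(X) = X
          case err:
            !Unit = ?Unit
              +{ok,err} = &{ok,err}  (select→offer)
                case ok:
                  dual(end) = end
                case err:
                  dual(end) = end

rec X.!Unit.+{err: ?Bool.+{data: !Bool.X, ok: ?Unit.X, ack: !Int.X}, ack: ?Unit.!Bool.!Str.X, ok: &{data: &{err: +{ack: X, stop: X}, more: ?Unit.X, ack: +{ack: X, more: X}}, err: ?Unit.&{ok: end, err: end}}}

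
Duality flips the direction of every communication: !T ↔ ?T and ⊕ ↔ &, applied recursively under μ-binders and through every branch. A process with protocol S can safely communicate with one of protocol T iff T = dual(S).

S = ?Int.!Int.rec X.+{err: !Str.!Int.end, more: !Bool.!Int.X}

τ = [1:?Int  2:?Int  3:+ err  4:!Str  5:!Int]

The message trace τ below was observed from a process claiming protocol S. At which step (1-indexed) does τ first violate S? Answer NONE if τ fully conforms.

2

step 1: ?Int  match  cont: !Int.rec X.…
step 2: got ?Int, protocol expects !Int  ✗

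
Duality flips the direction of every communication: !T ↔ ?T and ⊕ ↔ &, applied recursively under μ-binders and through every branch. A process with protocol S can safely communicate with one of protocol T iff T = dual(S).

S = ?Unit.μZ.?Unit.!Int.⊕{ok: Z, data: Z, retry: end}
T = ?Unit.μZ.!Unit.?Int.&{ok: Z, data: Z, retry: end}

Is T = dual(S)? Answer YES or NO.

NO

?Unit | ?Unit  ✗ same direction on both sides — not dual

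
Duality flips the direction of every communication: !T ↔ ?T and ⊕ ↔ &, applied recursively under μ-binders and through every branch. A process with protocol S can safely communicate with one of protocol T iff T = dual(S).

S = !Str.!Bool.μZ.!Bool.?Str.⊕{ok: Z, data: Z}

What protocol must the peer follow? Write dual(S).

?Str.?Bool.μZ.?Bool.!Str.&{ok: Z, data: Z}

!Str → ?Str
  !Bool → ?Bool
    μZ → μZ  (rec unchanged)
      !Bool → ?Bool
        ?Str → !Str
          ⊕{ok,data} → &{ok,data}  (internal→external)
            case ok:
              Z ↦ Z
            case data:
              Z ↦ Z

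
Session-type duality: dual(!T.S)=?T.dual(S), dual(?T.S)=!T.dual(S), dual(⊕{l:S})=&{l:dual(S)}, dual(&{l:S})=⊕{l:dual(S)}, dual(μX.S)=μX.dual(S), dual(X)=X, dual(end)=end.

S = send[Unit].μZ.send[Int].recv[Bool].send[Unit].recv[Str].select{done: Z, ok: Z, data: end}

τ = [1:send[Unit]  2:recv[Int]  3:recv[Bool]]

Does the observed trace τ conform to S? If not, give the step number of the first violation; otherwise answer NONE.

2

@1 send[Unit]  ✓  now at μZ.…
@2 got recv[Int], protocol expects send[Int]  ✗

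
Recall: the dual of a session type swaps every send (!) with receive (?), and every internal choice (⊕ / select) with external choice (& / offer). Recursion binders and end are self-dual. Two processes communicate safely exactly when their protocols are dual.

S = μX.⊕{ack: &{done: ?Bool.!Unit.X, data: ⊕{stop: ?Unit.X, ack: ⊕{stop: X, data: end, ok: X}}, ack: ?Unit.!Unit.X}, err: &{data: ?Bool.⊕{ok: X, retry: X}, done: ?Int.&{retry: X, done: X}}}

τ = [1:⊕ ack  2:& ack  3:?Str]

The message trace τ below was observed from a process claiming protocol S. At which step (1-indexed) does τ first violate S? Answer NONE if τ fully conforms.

3

[1] ⊕ ack  ✓  cont: &{done: ?Bool.!Unit.μX.…, data: ⊕{stop: ?Unit.μX.…, ack: ⊕{stop: μX.…, data: end, ok: μX.…}}, ack: ?Unit.!Unit.μX.…}
[2] & ack  ✓  cont: ?Unit.!Unit.μX.…
[3] got ?Str, protocol expects ?Unit  ✗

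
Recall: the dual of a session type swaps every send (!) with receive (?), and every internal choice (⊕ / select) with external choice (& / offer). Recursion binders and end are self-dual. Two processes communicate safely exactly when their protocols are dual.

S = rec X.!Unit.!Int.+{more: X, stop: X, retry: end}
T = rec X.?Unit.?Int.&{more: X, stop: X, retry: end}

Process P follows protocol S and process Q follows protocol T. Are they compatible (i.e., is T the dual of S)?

YES

rec X ‖ rec X  ✓ (μ self-dual)
  !Unit ‖ ?Unit  ✓
    !Int ‖ ?Int  ✓
      +{more,stop,retry} ‖ &{more,stop,retry}  ✓ label sets agree
        • more:
          X ‖ X  ✓
        • stop:
          X ‖ X  ✓
        • retry:
          end ‖ end  ✓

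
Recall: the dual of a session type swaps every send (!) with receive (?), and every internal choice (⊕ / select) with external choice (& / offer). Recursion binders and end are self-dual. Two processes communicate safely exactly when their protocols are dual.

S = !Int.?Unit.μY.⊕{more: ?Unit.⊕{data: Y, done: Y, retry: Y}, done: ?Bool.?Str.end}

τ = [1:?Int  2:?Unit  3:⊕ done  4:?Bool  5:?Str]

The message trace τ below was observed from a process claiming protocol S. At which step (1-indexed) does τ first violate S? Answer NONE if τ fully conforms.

1

[1] got ?Int, protocol expects !Int  ✗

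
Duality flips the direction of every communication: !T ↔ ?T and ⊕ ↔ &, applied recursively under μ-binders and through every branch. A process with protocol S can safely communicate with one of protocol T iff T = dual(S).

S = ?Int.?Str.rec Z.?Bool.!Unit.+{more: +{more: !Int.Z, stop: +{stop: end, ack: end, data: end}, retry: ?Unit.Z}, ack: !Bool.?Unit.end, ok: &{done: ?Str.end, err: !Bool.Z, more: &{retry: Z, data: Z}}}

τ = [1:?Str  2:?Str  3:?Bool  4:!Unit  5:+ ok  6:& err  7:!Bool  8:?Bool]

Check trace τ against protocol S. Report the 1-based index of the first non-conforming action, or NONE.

[1] got ?Str, protocol expects ?Int  ✗

1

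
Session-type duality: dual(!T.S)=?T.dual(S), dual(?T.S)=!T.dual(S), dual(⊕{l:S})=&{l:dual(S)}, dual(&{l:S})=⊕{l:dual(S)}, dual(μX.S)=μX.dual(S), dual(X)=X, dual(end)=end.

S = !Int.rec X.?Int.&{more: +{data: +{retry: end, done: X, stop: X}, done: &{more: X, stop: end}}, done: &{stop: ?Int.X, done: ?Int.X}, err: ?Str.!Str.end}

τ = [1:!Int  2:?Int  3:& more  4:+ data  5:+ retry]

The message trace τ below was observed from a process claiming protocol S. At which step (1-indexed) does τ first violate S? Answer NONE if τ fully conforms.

NONE

@1 !Int  ok  now at rec X.…
@2 ?Int  ok  now at &{more: +{data: +{retry: end, done: rec X.…, stop: rec X.…}, done: &{more: rec X.…, stop: end}}, done: &{stop: ?Int.rec X.…, done: ?Int.rec X.…}, err: ?Str.!Str.end}
@3 & more  ok  now at +{data: +{retry: end, done: rec X.…, stop: rec X.…}, done: &{more: rec X.…, stop: end}}
@4 + data  ok  now at +{retry: end, done: rec X.…, stop: rec X.…}
@5 + retry  ok  now at end
trace exhausted — no violation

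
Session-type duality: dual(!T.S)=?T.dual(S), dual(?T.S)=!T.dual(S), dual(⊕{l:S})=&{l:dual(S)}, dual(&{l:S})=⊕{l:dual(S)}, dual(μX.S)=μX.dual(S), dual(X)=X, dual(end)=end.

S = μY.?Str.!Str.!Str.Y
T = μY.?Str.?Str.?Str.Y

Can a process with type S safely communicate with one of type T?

NO

μY | μY  ✓ (rec unchanged)
  ?Str | ?Str  ✗ same direction on both sides — not dual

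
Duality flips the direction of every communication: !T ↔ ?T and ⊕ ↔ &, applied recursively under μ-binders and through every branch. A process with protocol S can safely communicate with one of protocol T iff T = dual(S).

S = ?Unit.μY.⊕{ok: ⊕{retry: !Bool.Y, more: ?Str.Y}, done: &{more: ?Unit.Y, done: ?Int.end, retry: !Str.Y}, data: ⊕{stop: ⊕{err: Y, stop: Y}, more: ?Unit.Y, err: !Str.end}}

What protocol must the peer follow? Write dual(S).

?Unit = !Unit
  μY = μY  (rec unchanged)
    ⊕{ok,done,data} = &{ok,done,data}  (⊕→&)
      • ok:
        ⊕{retry,more} = &{retry,more}  (⊕→&)
          • retry:
            !Bool = ?Bool
              Y ↦ Y
          • more:
            ?Str = !Str
              Y ↦ Y
      • done:
        &{more,done,retry} = ⊕{more,done,retry}  (offer→select)
          • more:
            ?Unit = !Unit
              Y ↦ Y
          • done:
            ?Int = !Int
              end ↦ end
          • retry:
            !Str = ?Str
              Y ↦ Y
      • data:
        ⊕{stop,more,err} = &{stop,more,err}  (⊕→&)
          • stop:
            ⊕{err,stop} = &{err,stop}  (⊕→&)
              • err:
                Y ↦ Y
              • stop:
                Y ↦ Y
          • more:
            ?Unit = !Unit
              Y ↦ Y
          • err:
            !Str = ?Str
              end ↦ end

!Unit.μY.&{ok: &{retry: ?Bool.Y, more: !Str.Y}, done: ⊕{more: !Unit.Y, done: !Int.end, retry: ?Str.Y}, data: &{stop: &{err: Y, stop: Y}, more: !Unit.Y, err: ?Str.end}}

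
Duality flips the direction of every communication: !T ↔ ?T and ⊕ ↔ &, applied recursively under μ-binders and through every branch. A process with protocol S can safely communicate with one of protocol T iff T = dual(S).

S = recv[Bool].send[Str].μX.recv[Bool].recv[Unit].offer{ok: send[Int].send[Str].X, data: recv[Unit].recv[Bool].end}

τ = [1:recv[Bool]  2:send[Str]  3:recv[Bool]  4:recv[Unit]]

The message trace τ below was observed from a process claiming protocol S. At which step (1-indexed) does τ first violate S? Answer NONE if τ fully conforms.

step 1: recv[Bool]  ok  state: send[Str].μX.…
step 2: send[Str]  ok  state: μX.…
step 3: recv[Bool]  ok  state: recv[Unit].offer{ok: send[Int].send[Str].μX.…, data: recv[Unit].recv[Bool].end}
step 4: recv[Unit]  ok  state: offer{ok: send[Int].send[Str].μX.…, data: recv[Unit].recv[Bool].end}
all 4 steps conform

NONE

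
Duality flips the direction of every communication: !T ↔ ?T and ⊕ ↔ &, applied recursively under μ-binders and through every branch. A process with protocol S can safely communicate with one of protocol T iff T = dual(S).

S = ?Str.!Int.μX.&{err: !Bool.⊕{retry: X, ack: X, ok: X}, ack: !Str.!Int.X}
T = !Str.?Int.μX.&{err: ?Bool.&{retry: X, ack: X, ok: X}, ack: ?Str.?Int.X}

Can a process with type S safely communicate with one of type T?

?Str vs !Str  ✓
  !Int vs ?Int  ✓
    μX vs μX  ✓ (rec unchanged)
      &{err,ack} vs &{err,ack}  ✗ choice polarity not flipped — not dual

NO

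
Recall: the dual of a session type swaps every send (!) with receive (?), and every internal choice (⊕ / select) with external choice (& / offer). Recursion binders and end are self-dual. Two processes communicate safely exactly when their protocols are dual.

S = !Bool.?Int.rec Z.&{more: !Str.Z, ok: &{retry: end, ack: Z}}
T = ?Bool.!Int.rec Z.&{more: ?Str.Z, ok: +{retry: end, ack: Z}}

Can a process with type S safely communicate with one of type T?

NO

!Bool ‖ ?Bool  ok
  ?Int ‖ !Int  ok
    rec Z ‖ rec Z  ok (binder kept)
      &{more,ok} ‖ &{more,ok}  ✗ choice polarity not flipped — not dual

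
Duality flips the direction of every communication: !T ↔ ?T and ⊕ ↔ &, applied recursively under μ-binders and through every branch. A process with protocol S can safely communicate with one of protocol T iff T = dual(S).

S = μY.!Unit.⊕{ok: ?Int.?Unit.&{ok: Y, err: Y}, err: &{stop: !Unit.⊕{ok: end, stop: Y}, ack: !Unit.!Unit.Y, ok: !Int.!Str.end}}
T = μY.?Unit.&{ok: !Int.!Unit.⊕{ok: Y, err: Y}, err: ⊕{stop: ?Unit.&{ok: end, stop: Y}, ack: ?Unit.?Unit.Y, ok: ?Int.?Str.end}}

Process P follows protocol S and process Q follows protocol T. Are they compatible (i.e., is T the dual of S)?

μY | μY  ok (μ self-dual)
  !Unit | ?Unit  ok
    ⊕{ok,err} | &{ok,err}  ok same labels
      • ok:
        ?Int | !Int  ok
          ?Unit | !Unit  ok
            &{ok,err} | ⊕{ok,err}  ok same labels
              • ok:
                Y | Y  ok
              • err:
                Y | Y  ok
      • err:
        &{stop,ack,ok} | ⊕{stop,ack,ok}  ok same labels
          • stop:
            !Unit | ?Unit  ok
              ⊕{ok,stop} | &{ok,stop}  ok same labels
                • ok:
                  end | end  ok
                • stop:
                  Y | Y  ok
          • ack:
            !Unit | ?Unit  ok
              !Unit | ?Unit  ok
                Y | Y  ok
          • ok:
            !Int | ?Int  ok
              !Str | ?Str  ok
                end | end  ok

YES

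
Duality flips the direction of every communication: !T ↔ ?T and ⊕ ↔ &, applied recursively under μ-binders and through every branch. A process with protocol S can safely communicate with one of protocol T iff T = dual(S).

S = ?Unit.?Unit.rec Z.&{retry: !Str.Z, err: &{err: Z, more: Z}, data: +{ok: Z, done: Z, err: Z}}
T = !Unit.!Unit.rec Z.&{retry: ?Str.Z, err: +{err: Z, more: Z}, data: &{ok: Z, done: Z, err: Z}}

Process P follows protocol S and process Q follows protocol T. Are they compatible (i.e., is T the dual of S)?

NO

?Unit ‖ !Unit  match
  ?Unit ‖ !Unit  match
    rec Z ‖ rec Z  match (binder kept)
      &{retry,err,data} ‖ &{retry,err,data}  ✗ choice polarity not flipped — not dual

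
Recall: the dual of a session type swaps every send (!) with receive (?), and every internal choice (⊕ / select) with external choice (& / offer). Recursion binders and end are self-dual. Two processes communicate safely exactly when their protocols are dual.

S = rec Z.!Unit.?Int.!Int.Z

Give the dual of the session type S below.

rec Z.?Unit.!Int.?Int.Z

rec Z ↦ rec Z  (μ self-dual)
  !Unit ↦ ?Unit
    ?Int ↦ !Int
      !Int ↦ ?Int
        dual(Z) = Z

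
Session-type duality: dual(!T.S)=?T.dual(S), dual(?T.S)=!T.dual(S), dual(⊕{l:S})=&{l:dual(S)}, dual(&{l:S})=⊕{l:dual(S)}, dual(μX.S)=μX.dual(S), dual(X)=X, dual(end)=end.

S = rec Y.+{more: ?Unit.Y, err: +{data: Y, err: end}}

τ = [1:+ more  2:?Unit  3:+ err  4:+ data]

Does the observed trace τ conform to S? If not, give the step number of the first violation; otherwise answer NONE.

NONE

@1 + more  ok  residual = ?Unit.rec Y.…
@2 ?Unit  ok  residual = rec Y.…
@3 + err  ok  residual = +{data: rec Y.…, err: end}
@4 + data  ok  residual = rec Y.…
all 4 steps conform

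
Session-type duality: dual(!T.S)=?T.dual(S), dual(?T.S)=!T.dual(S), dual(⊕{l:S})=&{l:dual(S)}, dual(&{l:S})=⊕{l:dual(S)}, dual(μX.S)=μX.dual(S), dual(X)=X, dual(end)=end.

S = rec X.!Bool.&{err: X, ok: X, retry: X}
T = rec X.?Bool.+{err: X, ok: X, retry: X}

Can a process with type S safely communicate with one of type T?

rec X vs rec X  match (μ self-dual)
  !Bool vs ?Bool  match
    &{err,ok,retry} vs +{err,ok,retry}  match same labels
      • err:
        X vs X  match
      • ok:
        X vs X  match
      • retry:
        X vs X  match

YES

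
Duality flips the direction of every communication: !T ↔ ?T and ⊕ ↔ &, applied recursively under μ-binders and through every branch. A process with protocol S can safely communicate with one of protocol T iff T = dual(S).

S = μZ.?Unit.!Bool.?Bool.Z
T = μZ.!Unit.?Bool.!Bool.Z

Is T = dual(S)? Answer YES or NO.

YES

μZ vs μZ  ok (μ self-dual)
  ?Unit vs !Unit  ok
    !Bool vs ?Bool  ok
      ?Bool vs !Bool  ok
        Z vs Z  ok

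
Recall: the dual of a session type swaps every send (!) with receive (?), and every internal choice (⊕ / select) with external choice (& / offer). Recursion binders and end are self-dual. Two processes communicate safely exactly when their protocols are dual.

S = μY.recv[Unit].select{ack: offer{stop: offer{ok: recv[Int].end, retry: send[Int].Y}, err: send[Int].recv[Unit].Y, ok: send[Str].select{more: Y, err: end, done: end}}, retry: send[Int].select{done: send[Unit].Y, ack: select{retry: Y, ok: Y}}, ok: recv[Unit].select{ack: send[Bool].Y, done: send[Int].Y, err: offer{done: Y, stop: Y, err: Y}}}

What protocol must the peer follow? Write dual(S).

μY = μY  (binder kept)
  recv[Unit] = send[Unit]
    select{ack,retry,ok} = offer{ack,retry,ok}  (⊕→&)
      [ack]
        offer{stop,err,ok} = select{stop,err,ok}  (&→⊕)
          [stop]
            offer{ok,retry} = select{ok,retry}  (&→⊕)
              [ok]
                recv[Int] = send[Int]
                  end ↦ end
              [retry]
                send[Int] = recv[Int]
                  Y ↦ Y
          [err]
            send[Int] = recv[Int]
              recv[Unit] = send[Unit]
                Y ↦ Y
          [ok]
            send[Str] = recv[Str]
              select{more,err,done} = offer{more,err,done}  (⊕→&)
                [more]
                  Y ↦ Y
                [err]
                  end ↦ end
                [done]
                  end ↦ end
      [retry]
        send[Int] = recv[Int]
          select{done,ack} = offer{done,ack}  (⊕→&)
            [done]
              send[Unit] = recv[Unit]
                Y ↦ Y
            [ack]
              select{retry,ok} = offer{retry,ok}  (⊕→&)
                [retry]
                  Y ↦ Y
                [ok]
                  Y ↦ Y
      [ok]
        recv[Unit] = send[Unit]
          select{ack,done,err} = offer{ack,done,err}  (⊕→&)
            [ack]
              send[Bool] = recv[Bool]
                Y ↦ Y
            [done]
              send[Int] = recv[Int]
                Y ↦ Y
            [err]
              offer{done,stop,err} = select{done,stop,err}  (&→⊕)
                [done]
                  Y ↦ Y
                [stop]
                  Y ↦ Y
                [err]
                  Y ↦ Y

μY.send[Unit].offer{ack: select{stop: select{ok: send[Int].end, retry: recv[Int].Y}, err: recv[Int].send[Unit].Y, ok: recv[Str].offer{more: Y, err: end, done: end}}, retry: recv[Int].offer{done: recv[Unit].Y, ack: offer{retry: Y, ok: Y}}, ok: send[Unit].offer{ack: recv[Bool].Y, done: recv[Int].Y, err: select{done: Y, stop: Y, err: Y}}}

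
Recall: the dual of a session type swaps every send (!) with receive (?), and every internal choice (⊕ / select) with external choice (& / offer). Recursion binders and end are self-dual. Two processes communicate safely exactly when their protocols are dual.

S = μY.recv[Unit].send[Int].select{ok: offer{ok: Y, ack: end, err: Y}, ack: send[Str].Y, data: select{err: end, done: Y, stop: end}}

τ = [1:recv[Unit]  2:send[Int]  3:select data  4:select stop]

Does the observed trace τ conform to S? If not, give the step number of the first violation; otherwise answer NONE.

@1 recv[Unit]  ✓  residual = send[Int].select{ok: offer{ok: μY.…, ack: end, err: μY.…}, ack: send[Str].μY.…, data: select{err: end, done: μY.…, stop: end}}
@2 send[Int]  ✓  residual = select{ok: offer{ok: μY.…, ack: end, err: μY.…}, ack: send[Str].μY.…, data: select{err: end, done: μY.…, stop: end}}
@3 select data  ✓  residual = select{err: end, done: μY.…, stop: end}
@4 select stop  ✓  residual = end
τ conforms to S (length 4)

NONE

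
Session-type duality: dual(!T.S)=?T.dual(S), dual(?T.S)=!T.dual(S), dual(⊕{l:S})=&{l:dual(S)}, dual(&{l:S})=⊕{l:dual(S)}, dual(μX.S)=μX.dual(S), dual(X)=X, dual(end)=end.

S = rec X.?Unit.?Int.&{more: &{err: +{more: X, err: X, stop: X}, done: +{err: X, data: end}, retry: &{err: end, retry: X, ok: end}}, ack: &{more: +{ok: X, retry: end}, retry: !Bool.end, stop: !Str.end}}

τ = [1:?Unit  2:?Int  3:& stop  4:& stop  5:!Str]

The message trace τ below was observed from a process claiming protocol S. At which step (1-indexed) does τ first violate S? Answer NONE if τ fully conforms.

step 1: ?Unit  match  state: ?Int.&{more: &{err: +{more: rec X.…, err: rec X.…, stop: rec X.…}, done: +{err: rec X.…, data: end}, retry: &{err: end, retry: rec X.…, ok: end}}, ack: &{more: +{ok: rec X.…, retry: end}, retry: !Bool.end, stop: !Str.end}}
step 2: ?Int  match  state: &{more: &{err: +{more: rec X.…, err: rec X.…, stop: rec X.…}, done: +{err: rec X.…, data: end}, retry: &{err: end, retry: rec X.…, ok: end}}, ack: &{more: +{ok: rec X.…, retry: end}, retry: !Bool.end, stop: !Str.end}}
step 3: got & stop, protocol expects & more or & ack  ✗

3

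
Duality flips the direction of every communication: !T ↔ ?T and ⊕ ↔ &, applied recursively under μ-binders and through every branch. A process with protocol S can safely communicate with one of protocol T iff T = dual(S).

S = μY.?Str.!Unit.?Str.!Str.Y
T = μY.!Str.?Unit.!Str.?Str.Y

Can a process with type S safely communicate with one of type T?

μY | μY  ok (rec unchanged)
  ?Str | !Str  ok
    !Unit | ?Unit  ok
      ?Str | !Str  ok
        !Str | ?Str  ok
          Y | Y  ok

YES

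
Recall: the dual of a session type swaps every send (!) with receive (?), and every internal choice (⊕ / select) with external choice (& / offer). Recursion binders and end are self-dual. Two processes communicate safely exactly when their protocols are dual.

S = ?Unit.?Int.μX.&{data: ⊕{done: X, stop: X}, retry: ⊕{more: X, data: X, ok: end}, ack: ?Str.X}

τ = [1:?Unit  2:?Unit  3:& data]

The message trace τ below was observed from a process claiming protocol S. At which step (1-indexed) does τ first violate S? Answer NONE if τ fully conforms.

[1] ?Unit  ✓  state: ?Int.μX.…
[2] got ?Unit, protocol expects ?Int  ✗

2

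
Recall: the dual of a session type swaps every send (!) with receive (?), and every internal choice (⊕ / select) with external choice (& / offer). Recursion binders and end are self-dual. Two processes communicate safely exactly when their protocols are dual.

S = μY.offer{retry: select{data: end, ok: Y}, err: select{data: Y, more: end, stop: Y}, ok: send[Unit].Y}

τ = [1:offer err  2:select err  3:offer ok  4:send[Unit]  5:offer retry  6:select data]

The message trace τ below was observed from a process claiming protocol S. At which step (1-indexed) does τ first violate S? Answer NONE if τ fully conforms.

2

[1] offer err  ok  residual = select{data: μY.…, more: end, stop: μY.…}
[2] got select err, protocol expects select data or select more or select stop  ✗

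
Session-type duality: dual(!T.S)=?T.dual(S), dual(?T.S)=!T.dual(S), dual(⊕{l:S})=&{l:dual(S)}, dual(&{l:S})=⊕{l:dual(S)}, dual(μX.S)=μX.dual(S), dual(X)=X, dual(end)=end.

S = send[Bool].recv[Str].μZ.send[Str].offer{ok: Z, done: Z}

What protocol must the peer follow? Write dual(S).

send[Bool] ↦ recv[Bool]
  recv[Str] ↦ send[Str]
    μZ ↦ μZ  (rec unchanged)
      send[Str] ↦ recv[Str]
        offer{ok,done} ↦ select{ok,done}  (external→internal)
          • ok:
            Z self-dual
          • done:
            Z self-dual

recv[Bool].send[Str].μZ.recv[Str].select{ok: Z, done: Z}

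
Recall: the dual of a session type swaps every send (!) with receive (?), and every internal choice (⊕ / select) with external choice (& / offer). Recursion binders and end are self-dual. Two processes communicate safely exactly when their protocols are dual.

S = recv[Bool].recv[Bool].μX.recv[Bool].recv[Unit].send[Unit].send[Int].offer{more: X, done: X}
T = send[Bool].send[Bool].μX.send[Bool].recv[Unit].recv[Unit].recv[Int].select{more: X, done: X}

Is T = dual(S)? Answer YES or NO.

NO

recv[Bool] vs send[Bool]  match
  recv[Bool] vs send[Bool]  match
    μX vs μX  match (μ self-dual)
      recv[Bool] vs send[Bool]  match
        recv[Unit] vs recv[Unit]  ✗ same direction on both sides — not dual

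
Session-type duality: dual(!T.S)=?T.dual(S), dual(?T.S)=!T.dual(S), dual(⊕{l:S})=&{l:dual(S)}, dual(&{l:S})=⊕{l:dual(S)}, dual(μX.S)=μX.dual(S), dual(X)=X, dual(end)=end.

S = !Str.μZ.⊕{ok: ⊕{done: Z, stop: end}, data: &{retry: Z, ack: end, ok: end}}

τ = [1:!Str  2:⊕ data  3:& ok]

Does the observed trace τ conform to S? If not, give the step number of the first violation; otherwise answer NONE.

[1] !Str  match  now at μZ.…
[2] ⊕ data  match  now at &{retry: μZ.…, ack: end, ok: end}
[3] & ok  match  now at end
τ conforms to S (length 3)

NONE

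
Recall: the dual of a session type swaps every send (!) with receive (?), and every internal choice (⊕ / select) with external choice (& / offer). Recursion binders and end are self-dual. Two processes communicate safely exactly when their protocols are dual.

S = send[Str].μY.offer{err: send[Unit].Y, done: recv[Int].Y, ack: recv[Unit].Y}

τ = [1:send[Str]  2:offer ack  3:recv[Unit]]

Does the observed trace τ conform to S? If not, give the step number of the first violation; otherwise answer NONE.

@1 send[Str]  ✓  residual = μY.…
@2 offer ack  ✓  residual = recv[Unit].μY.…
@3 recv[Unit]  ✓  residual = μY.…
trace exhausted — no violation

NONE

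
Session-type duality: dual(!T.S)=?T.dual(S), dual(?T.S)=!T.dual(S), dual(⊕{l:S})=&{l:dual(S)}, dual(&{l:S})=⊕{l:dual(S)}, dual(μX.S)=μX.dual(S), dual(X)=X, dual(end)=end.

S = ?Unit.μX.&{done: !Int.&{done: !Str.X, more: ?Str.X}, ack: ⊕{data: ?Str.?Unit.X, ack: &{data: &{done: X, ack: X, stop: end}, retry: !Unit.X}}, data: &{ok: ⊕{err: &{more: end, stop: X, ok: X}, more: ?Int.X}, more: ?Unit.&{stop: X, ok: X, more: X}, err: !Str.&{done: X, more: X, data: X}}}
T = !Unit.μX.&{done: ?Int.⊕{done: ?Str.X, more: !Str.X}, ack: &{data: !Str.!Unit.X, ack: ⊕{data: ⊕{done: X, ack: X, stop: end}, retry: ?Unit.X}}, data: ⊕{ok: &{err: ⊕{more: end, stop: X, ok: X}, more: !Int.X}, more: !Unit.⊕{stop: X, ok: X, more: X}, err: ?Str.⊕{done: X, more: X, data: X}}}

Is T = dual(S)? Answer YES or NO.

?Unit vs !Unit  match
  μX vs μX  match (μ self-dual)
    &{done,ack,data} vs &{done,ack,data}  ✗ choice polarity not flipped — not dual

NO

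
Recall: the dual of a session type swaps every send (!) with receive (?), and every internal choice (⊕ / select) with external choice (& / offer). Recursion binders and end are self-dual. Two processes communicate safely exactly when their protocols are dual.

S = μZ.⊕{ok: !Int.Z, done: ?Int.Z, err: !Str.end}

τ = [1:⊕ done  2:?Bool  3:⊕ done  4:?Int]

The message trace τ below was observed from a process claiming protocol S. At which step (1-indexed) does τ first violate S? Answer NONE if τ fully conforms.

2

@1 ⊕ done  ok  now at ?Int.μZ.…
@2 got ?Bool, protocol expects ?Int  ✗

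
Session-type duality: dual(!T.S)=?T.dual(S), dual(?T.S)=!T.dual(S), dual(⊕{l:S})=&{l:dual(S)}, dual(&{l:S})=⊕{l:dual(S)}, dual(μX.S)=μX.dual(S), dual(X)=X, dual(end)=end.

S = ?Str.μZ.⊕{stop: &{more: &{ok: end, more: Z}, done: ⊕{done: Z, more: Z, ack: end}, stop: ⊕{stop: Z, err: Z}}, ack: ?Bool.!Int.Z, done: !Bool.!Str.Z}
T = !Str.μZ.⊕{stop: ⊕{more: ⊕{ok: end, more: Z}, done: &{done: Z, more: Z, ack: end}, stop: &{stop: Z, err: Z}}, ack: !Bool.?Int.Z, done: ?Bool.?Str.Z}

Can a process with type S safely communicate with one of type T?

?Str ‖ !Str  match
  μZ ‖ μZ  match (binder kept)
    ⊕{stop,ack,done} ‖ ⊕{stop,ack,done}  ✗ choice polarity not flipped — not dual

NO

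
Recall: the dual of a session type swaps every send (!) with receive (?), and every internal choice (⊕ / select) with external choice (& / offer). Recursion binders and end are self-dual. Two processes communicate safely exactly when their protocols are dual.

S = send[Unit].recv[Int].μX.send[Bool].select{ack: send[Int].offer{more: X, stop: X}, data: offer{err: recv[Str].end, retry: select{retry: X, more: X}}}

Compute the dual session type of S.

recv[Unit].send[Int].μX.recv[Bool].offer{ack: recv[Int].select{more: X, stop: X}, data: select{err: send[Str].end, retry: offer{retry: X, more: X}}}

send[Unit] → recv[Unit]
  recv[Int] → send[Int]
    μX → μX  (rec unchanged)
      send[Bool] → recv[Bool]
        select{ack,data} → offer{ack,data}  (⊕→&)
          [ack]
            send[Int] → recv[Int]
              offer{more,stop} → select{more,stop}  (&→⊕)
                [more]
                  X self-dual
                [stop]
                  X self-dual
          [data]
            offer{err,retry} → select{err,retry}  (&→⊕)
              [err]
                recv[Str] → send[Str]
                  end self-dual
              [retry]
                select{retry,more} → offer{retry,more}  (⊕→&)
                  [retry]
                    X self-dual
                  [more]
                    X self-dual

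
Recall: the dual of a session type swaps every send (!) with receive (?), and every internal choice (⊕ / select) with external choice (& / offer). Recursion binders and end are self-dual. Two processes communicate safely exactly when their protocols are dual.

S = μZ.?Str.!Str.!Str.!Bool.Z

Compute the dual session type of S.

μZ → μZ  (binder kept)
  ?Str → !Str
    !Str → ?Str
      !Str → ?Str
        !Bool → ?Bool
          Z self-dual

μZ.!Str.?Str.?Str.?Bool.Z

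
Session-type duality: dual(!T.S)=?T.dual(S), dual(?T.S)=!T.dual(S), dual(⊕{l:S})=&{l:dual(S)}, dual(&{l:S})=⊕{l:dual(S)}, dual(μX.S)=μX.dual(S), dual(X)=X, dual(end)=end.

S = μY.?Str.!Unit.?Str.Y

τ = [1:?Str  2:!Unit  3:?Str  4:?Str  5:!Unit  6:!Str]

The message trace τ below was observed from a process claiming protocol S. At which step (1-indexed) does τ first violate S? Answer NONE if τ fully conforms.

6

[1] ?Str  match  residual = !Unit.?Str.μY.…
[2] !Unit  match  residual = ?Str.μY.…
[3] ?Str  match  residual = μY.…
[4] ?Str  match  residual = !Unit.?Str.μY.…
[5] !Unit  match  residual = ?Str.μY.…
[6] got !Str, protocol expects ?Str  ✗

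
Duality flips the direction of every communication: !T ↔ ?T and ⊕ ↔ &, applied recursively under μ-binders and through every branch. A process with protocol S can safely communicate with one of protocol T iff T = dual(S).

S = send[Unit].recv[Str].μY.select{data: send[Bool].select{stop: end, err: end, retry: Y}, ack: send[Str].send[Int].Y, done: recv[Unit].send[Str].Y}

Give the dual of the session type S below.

recv[Unit].send[Str].μY.offer{data: recv[Bool].offer{stop: end, err: end, retry: Y}, ack: recv[Str].recv[Int].Y, done: send[Unit].recv[Str].Y}

send[Unit] ↦ recv[Unit]
  recv[Str] ↦ send[Str]
    μY ↦ μY  (binder kept)
      select{data,ack,done} ↦ offer{data,ack,done}  (select→offer)
        case data:
          send[Bool] ↦ recv[Bool]
            select{stop,err,retry} ↦ offer{stop,err,retry}  (select→offer)
              case stop:
                end ↦ end
              case err:
                end ↦ end
              case retry:
                Y ↦ Y
        case ack:
          send[Str] ↦ recv[Str]
            send[Int] ↦ recv[Int]
              Y ↦ Y
        case done:
          recv[Unit] ↦ send[Unit]
            send[Str] ↦ recv[Str]
              Y ↦ Y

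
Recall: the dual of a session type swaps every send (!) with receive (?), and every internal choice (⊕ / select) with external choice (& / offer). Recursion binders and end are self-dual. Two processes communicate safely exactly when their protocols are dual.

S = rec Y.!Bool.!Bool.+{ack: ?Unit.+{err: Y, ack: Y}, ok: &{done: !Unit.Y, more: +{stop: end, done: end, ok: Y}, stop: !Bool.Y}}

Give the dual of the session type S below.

rec Y.?Bool.?Bool.&{ack: !Unit.&{err: Y, ack: Y}, ok: +{done: ?Unit.Y, more: &{stop: end, done: end, ok: Y}, stop: ?Bool.Y}}

rec Y ↦ rec Y  (binder kept)
  !Bool ↦ ?Bool
    !Bool ↦ ?Bool
      +{ack,ok} ↦ &{ack,ok}  (select→offer)
        [ack]
          ?Unit ↦ !Unit
            +{err,ack} ↦ &{err,ack}  (select→offer)
              [err]
                dual(Y) = Y
              [ack]
                dual(Y) = Y
        [ok]
          &{done,more,stop} ↦ +{done,more,stop}  (&→⊕)
            [done]
              !Unit ↦ ?Unit
                dual(Y) = Y
            [more]
              +{stop,done,ok} ↦ &{stop,done,ok}  (select→offer)
                [stop]
                  dual(end) = end
                [done]
                  dual(end) = end
                [ok]
                  dual(Y) = Y
            [stop]
              !Bool ↦ ?Bool
                dual(Y) = Y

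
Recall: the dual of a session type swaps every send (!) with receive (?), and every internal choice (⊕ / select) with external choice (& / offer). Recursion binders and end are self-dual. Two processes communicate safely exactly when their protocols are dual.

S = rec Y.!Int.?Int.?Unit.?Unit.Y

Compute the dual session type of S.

rec Y ↦ rec Y  (μ self-dual)
  !Int ↦ ?Int
    ?Int ↦ !Int
      ?Unit ↦ !Unit
        ?Unit ↦ !Unit
          Y ↦ Y

rec Y.?Int.!Int.!Unit.!Unit.Y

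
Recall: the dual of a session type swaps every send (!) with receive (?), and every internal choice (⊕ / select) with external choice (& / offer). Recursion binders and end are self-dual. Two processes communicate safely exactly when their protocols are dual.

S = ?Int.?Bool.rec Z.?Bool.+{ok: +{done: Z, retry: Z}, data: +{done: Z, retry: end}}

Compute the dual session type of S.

!Int.!Bool.rec Z.!Bool.&{ok: &{done: Z, retry: Z}, data: &{done: Z, retry: end}}

?Int = !Int
  ?Bool = !Bool
    rec Z = rec Z  (binder kept)
      ?Bool = !Bool
        +{ok,data} = &{ok,data}  (select→offer)
          case ok:
            +{done,retry} = &{done,retry}  (select→offer)
              case done:
                Z self-dual
              case retry:
                Z self-dual
          case data:
            +{done,retry} = &{done,retry}  (select→offer)
              case done:
                Z self-dual
              case retry:
                end self-dual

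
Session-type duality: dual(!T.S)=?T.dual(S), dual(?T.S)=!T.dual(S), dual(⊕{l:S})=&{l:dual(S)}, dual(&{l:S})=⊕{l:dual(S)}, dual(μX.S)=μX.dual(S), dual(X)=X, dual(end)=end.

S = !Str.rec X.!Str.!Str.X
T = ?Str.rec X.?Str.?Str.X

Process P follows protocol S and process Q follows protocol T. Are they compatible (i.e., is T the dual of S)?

YES

!Str | ?Str  ✓
  rec X | rec X  ✓ (binder kept)
    !Str | ?Str  ✓
      !Str | ?Str  ✓
        X | X  ✓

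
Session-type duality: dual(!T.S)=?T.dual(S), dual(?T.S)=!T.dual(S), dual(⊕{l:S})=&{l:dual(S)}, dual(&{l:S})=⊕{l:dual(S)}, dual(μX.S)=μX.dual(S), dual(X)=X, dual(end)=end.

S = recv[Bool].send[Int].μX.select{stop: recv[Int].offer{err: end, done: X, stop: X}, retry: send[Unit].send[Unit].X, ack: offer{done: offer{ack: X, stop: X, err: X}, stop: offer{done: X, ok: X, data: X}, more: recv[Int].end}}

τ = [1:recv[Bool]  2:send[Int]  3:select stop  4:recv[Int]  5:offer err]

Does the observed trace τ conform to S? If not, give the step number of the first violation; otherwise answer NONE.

[1] recv[Bool]  ok  now at send[Int].μX.…
[2] send[Int]  ok  now at μX.…
[3] select stop  ok  now at recv[Int].offer{err: end, done: μX.…, stop: μX.…}
[4] recv[Int]  ok  now at offer{err: end, done: μX.…, stop: μX.…}
[5] offer err  ok  now at end
trace exhausted — no violation

NONE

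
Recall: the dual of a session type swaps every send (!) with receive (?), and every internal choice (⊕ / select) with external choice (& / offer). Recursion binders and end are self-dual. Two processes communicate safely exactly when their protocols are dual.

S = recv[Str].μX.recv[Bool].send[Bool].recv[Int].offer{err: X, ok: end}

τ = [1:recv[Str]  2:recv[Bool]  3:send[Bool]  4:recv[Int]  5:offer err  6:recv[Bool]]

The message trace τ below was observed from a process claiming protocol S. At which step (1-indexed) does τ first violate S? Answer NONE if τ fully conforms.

@1 recv[Str]  ok  now at μX.…
@2 recv[Bool]  ok  now at send[Bool].recv[Int].offer{err: μX.…, ok: end}
@3 send[Bool]  ok  now at recv[Int].offer{err: μX.…, ok: end}
@4 recv[Int]  ok  now at offer{err: μX.…, ok: end}
@5 offer err  ok  now at μX.…
@6 recv[Bool]  ok  now at send[Bool].recv[Int].offer{err: μX.…, ok: end}
all 6 steps conform

NONE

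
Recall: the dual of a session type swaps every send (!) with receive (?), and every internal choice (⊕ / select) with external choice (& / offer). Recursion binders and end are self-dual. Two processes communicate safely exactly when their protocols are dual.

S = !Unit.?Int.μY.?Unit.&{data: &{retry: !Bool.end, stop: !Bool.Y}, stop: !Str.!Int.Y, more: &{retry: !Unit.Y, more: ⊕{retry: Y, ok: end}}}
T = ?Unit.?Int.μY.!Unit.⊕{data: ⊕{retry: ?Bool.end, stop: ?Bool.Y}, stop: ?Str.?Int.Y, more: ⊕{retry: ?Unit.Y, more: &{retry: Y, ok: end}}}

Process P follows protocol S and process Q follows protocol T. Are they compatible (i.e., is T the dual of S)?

NO

!Unit ‖ ?Unit  ✓
  ?Int ‖ ?Int  ✗ same direction on both sides — not dual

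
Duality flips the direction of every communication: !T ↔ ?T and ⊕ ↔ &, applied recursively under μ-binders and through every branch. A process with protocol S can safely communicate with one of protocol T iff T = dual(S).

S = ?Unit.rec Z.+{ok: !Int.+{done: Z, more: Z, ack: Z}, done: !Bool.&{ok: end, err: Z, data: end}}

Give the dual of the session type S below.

!Unit.rec Z.&{ok: ?Int.&{done: Z, more: Z, ack: Z}, done: ?Bool.+{ok: end, err: Z, data: end}}

?Unit ↦ !Unit
  rec Z ↦ rec Z  (binder kept)
    +{ok,done} ↦ &{ok,done}  (internal→external)
      • ok:
        !Int ↦ ?Int
          +{done,more,ack} ↦ &{done,more,ack}  (internal→external)
            • done:
              Z self-dual
            • more:
              Z self-dual
            • ack:
              Z self-dual
      • done:
        !Bool ↦ ?Bool
          &{ok,err,data} ↦ +{ok,err,data}  (external→internal)
            • ok:
              end self-dual
            • err:
              Z self-dual
            • data:
              end self-dual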